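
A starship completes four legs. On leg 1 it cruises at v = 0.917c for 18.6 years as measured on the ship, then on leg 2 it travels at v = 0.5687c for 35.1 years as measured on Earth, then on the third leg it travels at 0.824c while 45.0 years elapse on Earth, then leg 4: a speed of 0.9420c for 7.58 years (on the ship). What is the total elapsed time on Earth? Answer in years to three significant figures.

Leg 1: γ = 1/√(1 − 0.917²) = 1/√0.1591 = 2.507; Δt_1 = 2.507 × 18.6 = 46.63 years.
Leg 2: 35.1 years is already measured on Earth.
Leg 3: 45.0 years is already measured on Earth.
Leg 4: γ = 1/√(1 − 0.9420²) = 1/√0.1126 = 2.980; Δt_4 = 2.980 × 7.58 = 22.59 years.
Total: 46.63 + 35.10 + 45.00 + 22.59 years.

Δt = 149 years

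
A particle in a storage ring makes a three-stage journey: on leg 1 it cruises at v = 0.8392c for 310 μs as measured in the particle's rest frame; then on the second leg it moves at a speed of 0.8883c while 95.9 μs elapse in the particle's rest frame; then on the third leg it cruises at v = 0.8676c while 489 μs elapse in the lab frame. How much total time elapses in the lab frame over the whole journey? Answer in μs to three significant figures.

Δt = 1270 μs

Leg 1: γ = 1/√(1 − 0.8392²) = 1/√0.2957 = 1.839; Δt_1 = 1.839 × 310 = 570.0 μs.
Leg 2: γ = 1/√(1 − 0.8883²) = 1/√0.2109 = 2.177; Δt_2 = 2.177 × 95.9 = 208.8 μs.
Leg 3: 489 μs is already measured in the lab frame.
Total: 570.0 + 208.8 + 489.0 μs.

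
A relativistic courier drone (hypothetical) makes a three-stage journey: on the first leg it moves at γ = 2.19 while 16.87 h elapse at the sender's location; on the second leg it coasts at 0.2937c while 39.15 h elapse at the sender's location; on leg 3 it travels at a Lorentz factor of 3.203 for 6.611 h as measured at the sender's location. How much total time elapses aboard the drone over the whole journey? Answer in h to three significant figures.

Leg 1: γ = 2.19; τ_1 = 16.87/2.190 = 7.703 h.
Leg 2: γ = 1/√(1 − 0.2937²) = 1/√0.9137 = 1.046; τ_2 = 39.15/1.046 = 37.42 h.
Leg 3: γ = 3.203; τ_3 = 6.611/3.203 = 2.064 h.
Total: 7.703 + 37.42 + 2.064 h.

τ = 47.2 h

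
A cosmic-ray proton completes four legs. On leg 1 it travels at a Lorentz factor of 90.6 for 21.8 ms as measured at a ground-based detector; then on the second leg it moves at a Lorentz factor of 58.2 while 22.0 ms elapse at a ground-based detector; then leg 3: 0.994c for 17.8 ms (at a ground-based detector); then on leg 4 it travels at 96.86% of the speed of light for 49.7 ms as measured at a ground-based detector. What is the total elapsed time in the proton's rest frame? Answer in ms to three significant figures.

Leg 1: γ = 90.6; τ_1 = 21.8/90.60 = 0.2406 ms.
Leg 2: γ = 58.2; τ_2 = 22.0/58.20 = 0.3780 ms.
Leg 3: γ = 1/√(1 − 0.994²) = 1/√0.01196 = 9.142; τ_3 = 17.8/9.142 = 1.947 ms.
Leg 4: β = 0.9686; γ = 1/√(1 − 0.9686²) = 1/√0.06181 = 4.022; τ_4 = 49.7/4.022 = 12.36 ms.
Total: 0.2406 + 0.3780 + 1.947 + 12.36 ms.

τ = 14.9 ms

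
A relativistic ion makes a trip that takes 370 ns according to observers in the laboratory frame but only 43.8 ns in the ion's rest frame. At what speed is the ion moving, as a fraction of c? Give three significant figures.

v = 0.993c

The proper time is measured in the ion's rest frame (both events occur at the ion's location); Δt is measured in the laboratory frame. γ = Δt/τ = 370/43.8 = 8.447.
β = √(1 − 1/γ²) = √(1 − 0.01401) = √0.9860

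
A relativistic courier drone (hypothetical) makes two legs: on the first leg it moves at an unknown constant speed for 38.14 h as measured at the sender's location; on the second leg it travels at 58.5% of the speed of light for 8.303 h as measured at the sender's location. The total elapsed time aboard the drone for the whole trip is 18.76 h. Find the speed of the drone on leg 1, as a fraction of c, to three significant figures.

β = 0.949

Leg 1: speed unknown; τ_1 = 38.14/γ_1.
Leg 2: β = 0.585; γ = 1/√(1 − 0.585²) = 1/√0.6578 = 1.233; τ_2 = 8.303/1.233 = 6.734 h.
Total proper time: τ_1 + 6.734 = 18.76, so τ_1 = 18.76 − 6.734 = 12.03 h.
γ_1 = 38.14/12.03 = 3.171; β = √(1 − 1/γ²) = √0.9006.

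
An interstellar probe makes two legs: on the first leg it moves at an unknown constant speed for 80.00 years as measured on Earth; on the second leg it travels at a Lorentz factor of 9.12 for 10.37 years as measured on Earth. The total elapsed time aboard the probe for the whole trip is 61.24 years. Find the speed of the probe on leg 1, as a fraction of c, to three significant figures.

β = 0.660

Leg 1: speed unknown; τ_1 = 80.00/γ_1.
Leg 2: γ = 9.12; τ_2 = 10.37/9.120 = 1.137 years.
Total proper time: τ_1 + 1.137 = 61.24, so τ_1 = 61.24 − 1.137 = 60.10 years.
γ_1 = 80.00/60.10 = 1.331; β = √(1 − 1/γ²) = √0.4356.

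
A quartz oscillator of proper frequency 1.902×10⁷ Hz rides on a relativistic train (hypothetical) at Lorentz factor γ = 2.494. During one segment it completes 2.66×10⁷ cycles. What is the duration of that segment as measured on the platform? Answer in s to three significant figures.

Δt = 3.49 s

γ = 2.494
Proper time for N cycles: τ = N/f = 2.66×10⁷/(1.902×10⁷) = 1.399×10⁰ s = 1.399 s.
Lab-frame duration Δt = γτ = 2.494 × 1.399 = 3.488 s.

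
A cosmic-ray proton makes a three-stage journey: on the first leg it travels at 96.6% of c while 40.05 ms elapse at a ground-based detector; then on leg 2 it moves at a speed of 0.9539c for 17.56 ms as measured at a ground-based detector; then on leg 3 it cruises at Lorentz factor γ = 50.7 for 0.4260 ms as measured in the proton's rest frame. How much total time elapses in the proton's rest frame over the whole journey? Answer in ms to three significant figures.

τ = 16.1 ms

Leg 1: β = 0.966; γ = 1/√(1 − 0.966²) = 1/√0.06684 = 3.868; τ_1 = 40.05/3.868 = 10.35 ms.
Leg 2: γ = 1/√(1 − 0.9539²) = 1/√0.09007 = 3.332; τ_2 = 17.56/3.332 = 5.270 ms.
Leg 3: 0.4260 ms is already measured in the proton's rest frame.
Total: 10.35 + 5.270 + 0.4260 ms.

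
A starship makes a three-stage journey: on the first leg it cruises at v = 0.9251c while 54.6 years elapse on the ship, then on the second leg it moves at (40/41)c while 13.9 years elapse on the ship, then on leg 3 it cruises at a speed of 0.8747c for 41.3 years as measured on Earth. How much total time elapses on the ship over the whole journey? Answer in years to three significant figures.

τ = 88.5 years

Leg 1: 54.6 years is already measured on the ship.
Leg 2: 13.9 years is already measured on the ship.
Leg 3: γ = 1/√(1 − 0.8747²) = 1/√0.2349 = 2.063; τ_3 = 41.3/2.063 = 20.02 years.
Total: 54.60 + 13.90 + 20.02 years.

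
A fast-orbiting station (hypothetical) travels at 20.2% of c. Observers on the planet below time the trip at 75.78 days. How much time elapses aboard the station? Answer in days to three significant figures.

β = 0.202; γ = 1/√(1 − 0.202²) = 1/√0.9592 = 1.021
The interval measured on the planet below is the dilated one; the clock aboard the station measures the proper time τ = Δt/γ = 75.78/1.021 days.

τ = 74.2 days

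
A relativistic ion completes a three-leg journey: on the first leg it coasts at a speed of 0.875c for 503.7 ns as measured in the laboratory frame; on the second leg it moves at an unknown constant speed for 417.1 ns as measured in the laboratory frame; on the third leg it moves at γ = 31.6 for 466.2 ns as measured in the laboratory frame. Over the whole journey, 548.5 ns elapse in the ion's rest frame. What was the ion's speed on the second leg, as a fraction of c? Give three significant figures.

Leg 1: γ = 1/√(1 − 0.875²) = 1/√0.2344 = 2.066; τ_1 = 503.7/2.066 = 243.9 ns.
Leg 2: speed unknown; τ_2 = 417.1/γ_2.
Leg 3: γ = 31.6; τ_3 = 466.2/31.60 = 14.75 ns.
Total proper time: 243.9 + τ_2 + 14.75 = 548.5, so τ_2 = 548.5 − 258.6 = 289.9 ns.
γ_2 = 417.1/289.9 = 1.439; β = √(1 − 1/γ²) = √0.5169.

β = 0.719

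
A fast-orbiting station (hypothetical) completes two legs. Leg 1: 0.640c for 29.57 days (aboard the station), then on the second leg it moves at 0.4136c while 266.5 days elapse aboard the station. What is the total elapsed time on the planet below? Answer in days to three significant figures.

Δt = 331 days

Leg 1: γ = 1/√(1 − 0.640²) = 1/√0.5904 = 1.301; Δt_1 = 1.301 × 29.57 = 38.48 days.
Leg 2: γ = 1/√(1 − 0.4136²) = 1/√0.8289 = 1.098; Δt_2 = 1.098 × 266.5 = 292.7 days.
Total: 38.48 + 292.7 days.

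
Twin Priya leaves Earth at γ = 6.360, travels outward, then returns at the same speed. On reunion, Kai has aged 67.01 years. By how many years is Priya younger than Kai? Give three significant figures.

Δt − τ = 56.5 years

γ = 6.360
Priya's elapsed proper time: τ = 67.01/6.360 = 10.54 years.
Age gap = Δt − τ = 67.01 − 10.54 years.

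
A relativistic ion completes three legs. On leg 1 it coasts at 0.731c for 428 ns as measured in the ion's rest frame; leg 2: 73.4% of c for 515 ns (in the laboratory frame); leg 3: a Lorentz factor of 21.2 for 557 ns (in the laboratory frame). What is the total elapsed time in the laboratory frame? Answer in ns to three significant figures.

Leg 1: γ = 1/√(1 − 0.731²) = 1/√0.4656 = 1.465; Δt_1 = 1.465 × 428 = 627.2 ns.
Leg 2: 515 ns is already measured in the laboratory frame.
Leg 3: 557 ns is already measured in the laboratory frame.
Total: 627.2 + 515.0 + 557.0 ns.

Δt = 1700 ns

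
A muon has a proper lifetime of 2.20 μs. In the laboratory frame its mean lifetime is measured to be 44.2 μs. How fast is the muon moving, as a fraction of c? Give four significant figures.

γ = Δt/τ₀ = 44.2/2.20 = 20.09
β = √(1 − 1/γ²) = √(1 − 0.002477) = √0.9975

v = 0.9988c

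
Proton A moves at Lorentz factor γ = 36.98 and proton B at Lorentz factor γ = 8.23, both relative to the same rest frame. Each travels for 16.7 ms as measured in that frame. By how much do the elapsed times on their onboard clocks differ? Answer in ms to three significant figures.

|τ_A − τ_B| = 1.58 ms

A: γ = 36.98; τ_A = 16.7/36.98 = 0.4516 ms.
B: γ = 8.23; τ_B = 16.7/8.230 = 2.029 ms.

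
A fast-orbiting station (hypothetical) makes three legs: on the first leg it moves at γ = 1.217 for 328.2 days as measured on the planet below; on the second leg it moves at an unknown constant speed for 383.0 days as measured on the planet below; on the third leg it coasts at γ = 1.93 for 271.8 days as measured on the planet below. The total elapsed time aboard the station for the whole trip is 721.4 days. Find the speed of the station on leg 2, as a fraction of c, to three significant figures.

Leg 1: γ = 1.217; τ_1 = 328.2/1.217 = 269.7 days.
Leg 2: speed unknown; τ_2 = 383.0/γ_2.
Leg 3: γ = 1.93; τ_3 = 271.8/1.930 = 140.8 days.
Total proper time: 269.7 + τ_2 + 140.8 = 721.4, so τ_2 = 721.4 − 410.5 = 310.9 days.
γ_2 = 383.0/310.9 = 1.232; β = √(1 − 1/γ²) = √0.3411.

β = 0.584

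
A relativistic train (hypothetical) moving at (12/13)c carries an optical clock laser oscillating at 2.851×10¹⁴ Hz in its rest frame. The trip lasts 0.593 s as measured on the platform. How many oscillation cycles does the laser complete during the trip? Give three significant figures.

γ = 1/√(1 − (12/13)²) = 13/5 = 2.600
The oscillator's own cycle count is N = f × τ where τ is the proper time on the train. τ = Δt/γ = 0.593/2.600 = 0.2281 s = 2.281×10⁻¹ s.
N = 2.851×10¹⁴ × 2.281×10⁻¹ = 6.502×10¹³.

N = 6.50×10¹³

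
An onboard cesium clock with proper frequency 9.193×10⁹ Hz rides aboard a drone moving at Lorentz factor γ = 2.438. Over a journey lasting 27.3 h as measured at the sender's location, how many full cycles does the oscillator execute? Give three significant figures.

γ = 2.438
The oscillator's own cycle count is N = f × τ where τ is the proper time aboard the drone. τ = Δt/γ = 27.3/2.438 = 11.20 h = 4.031×10⁴ s.
N = 9.193×10⁹ × 4.031×10⁴ = 3.706×10¹⁴.

N = 3.71×10¹⁴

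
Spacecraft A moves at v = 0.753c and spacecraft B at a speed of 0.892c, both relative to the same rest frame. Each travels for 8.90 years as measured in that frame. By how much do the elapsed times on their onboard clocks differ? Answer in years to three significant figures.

A: γ = 1/√(1 − 0.753²) = 1/√0.4330 = 1.520; τ_A = 8.90/1.520 = 5.856 years.
B: γ = 1/√(1 − 0.892²) = 1/√0.2043 = 2.212; τ_B = 8.90/2.212 = 4.023 years.

|τ_A − τ_B| = 1.83 years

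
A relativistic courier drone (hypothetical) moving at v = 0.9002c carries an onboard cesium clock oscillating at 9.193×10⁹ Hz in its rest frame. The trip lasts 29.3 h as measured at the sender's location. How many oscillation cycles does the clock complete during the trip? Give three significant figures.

N = 4.22×10¹⁴

γ = 1/√(1 − 0.9002²) = 1/√0.1896 = 2.296
The oscillator's own cycle count is N = f × τ where τ is the proper time aboard the drone. τ = Δt/γ = 29.3/2.296 = 12.76 h = 4.593×10⁴ s.
N = 9.193×10⁹ × 4.593×10⁴ = 4.223×10¹⁴.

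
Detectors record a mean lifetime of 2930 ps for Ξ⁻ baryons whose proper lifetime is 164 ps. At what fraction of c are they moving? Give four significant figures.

γ = Δt/τ₀ = 2930/164 = 17.87
β = √(1 − 1/γ²) = √(1 − 0.003133) = √0.9969

v = 0.9984c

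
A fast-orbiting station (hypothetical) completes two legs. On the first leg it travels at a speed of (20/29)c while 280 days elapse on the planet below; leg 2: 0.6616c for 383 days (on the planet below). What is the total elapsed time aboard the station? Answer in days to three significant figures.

τ = 490 days

Leg 1: γ = 1/√(1 − (20/29)²) = 29/21 ≈ 1.381; τ_1 = 280/1.381 = 202.8 days.
Leg 2: γ = 1/√(1 − 0.6616²) = 1/√0.5623 = 1.334; τ_2 = 383/1.334 = 287.2 days.
Total: 202.8 + 287.2 days.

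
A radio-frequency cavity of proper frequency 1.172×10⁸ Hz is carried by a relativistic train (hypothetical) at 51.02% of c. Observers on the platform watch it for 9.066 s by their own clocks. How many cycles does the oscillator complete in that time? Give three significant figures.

β = 0.5102; γ = 1/√(1 − 0.5102²) = 1/√0.7397 = 1.163
During 9.066 s of lab time, the oscillator's proper time advances by τ = Δt/γ = 9.066/1.163 = 7.797 s = 7.797×10⁰ s.
N = f × τ = 1.172×10⁸ × 7.797×10⁰ = 9.138×10⁸.

N = 9.14×10⁸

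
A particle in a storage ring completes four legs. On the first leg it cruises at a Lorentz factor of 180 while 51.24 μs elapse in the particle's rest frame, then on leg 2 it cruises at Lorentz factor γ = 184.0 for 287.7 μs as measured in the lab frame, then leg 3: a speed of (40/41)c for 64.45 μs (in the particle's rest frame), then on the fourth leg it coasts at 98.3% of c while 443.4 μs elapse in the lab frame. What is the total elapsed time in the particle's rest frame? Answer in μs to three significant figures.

Leg 1: 51.24 μs is already measured in the particle's rest frame.
Leg 2: γ = 184.0; τ_2 = 287.7/184.0 = 1.564 μs.
Leg 3: 64.45 μs is already measured in the particle's rest frame.
Leg 4: β = 0.983; γ = 1/√(1 − 0.983²) = 1/√0.03371 = 5.446; τ_4 = 443.4/5.446 = 81.41 μs.
Total: 51.24 + 1.564 + 64.45 + 81.41 μs.

τ = 199 μs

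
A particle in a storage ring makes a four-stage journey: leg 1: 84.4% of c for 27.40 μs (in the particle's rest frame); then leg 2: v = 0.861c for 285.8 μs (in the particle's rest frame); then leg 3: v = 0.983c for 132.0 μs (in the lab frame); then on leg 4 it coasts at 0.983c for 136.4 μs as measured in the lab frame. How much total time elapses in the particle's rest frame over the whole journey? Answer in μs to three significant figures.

Leg 1: 27.40 μs is already measured in the particle's rest frame.
Leg 2: 285.8 μs is already measured in the particle's rest frame.
Leg 3: γ = 1/√(1 − 0.983²) = 1/√0.03371 = 5.446; τ_3 = 132.0/5.446 = 24.24 μs.
Leg 4: γ = 1/√(1 − 0.983²) = 1/√0.03371 = 5.446; τ_4 = 136.4/5.446 = 25.04 μs.
Total: 27.40 + 285.8 + 24.24 + 25.04 μs.

τ = 362 μs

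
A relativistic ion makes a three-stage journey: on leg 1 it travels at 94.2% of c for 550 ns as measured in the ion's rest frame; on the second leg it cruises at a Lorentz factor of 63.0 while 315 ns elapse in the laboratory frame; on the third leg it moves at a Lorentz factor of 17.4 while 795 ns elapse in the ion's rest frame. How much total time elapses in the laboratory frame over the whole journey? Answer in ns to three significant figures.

Leg 1: β = 0.942; γ = 1/√(1 − 0.942²) = 1/√0.1126 = 2.980; Δt_1 = 2.980 × 550 = 1639 ns.
Leg 2: 315 ns is already measured in the laboratory frame.
Leg 3: γ = 17.4; Δt_3 = 17.40 × 795 = 1.383×10⁴ ns.
Total: 1639 + 315.0 + 1.383×10⁴ ns.

Δt = 1.58×10⁴ ns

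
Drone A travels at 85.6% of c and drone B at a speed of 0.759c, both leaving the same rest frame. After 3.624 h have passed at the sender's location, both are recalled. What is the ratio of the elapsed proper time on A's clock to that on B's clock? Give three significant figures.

τ_A/τ_B = 0.794

A: β = 0.856; γ = 1/√(1 − 0.856²) = 1/√0.2673 = 1.934. B: γ = 1/√(1 − 0.759²) = 1/√0.4239 = 1.536.
τ_A/τ_B = γ_B/γ_A = 1.536/1.934 = 0.7940, so τ_A/τ_B = 0.7940.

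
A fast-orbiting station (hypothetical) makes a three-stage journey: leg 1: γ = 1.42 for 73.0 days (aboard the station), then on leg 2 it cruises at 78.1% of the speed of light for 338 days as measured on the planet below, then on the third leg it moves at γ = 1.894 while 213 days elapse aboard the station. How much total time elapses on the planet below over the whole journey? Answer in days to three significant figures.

Δt = 845 days

Leg 1: γ = 1.42; Δt_1 = 1.420 × 73.0 = 103.7 days.
Leg 2: 338 days is already measured on the planet below.
Leg 3: γ = 1.894; Δt_3 = 1.894 × 213 = 403.4 days.
Total: 103.7 + 338.0 + 403.4 days.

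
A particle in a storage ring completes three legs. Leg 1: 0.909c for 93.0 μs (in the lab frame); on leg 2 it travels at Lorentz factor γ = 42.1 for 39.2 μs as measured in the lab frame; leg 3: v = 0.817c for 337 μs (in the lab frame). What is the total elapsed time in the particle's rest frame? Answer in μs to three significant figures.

Leg 1: γ = 1/√(1 − 0.909²) = 1/√0.1737 = 2.399; τ_1 = 93.0/2.399 = 38.76 μs.
Leg 2: γ = 42.1; τ_2 = 39.2/42.10 = 0.9311 μs.
Leg 3: γ = 1/√(1 − 0.817²) = 1/√0.3325 = 1.734; τ_3 = 337/1.734 = 194.3 μs.
Total: 38.76 + 0.9311 + 194.3 μs.

τ = 234 μs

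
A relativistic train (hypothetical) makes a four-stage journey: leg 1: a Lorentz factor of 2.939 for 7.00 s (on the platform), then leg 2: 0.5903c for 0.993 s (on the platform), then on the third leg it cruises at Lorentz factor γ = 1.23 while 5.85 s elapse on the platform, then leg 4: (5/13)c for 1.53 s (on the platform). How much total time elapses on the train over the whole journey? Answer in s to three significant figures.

τ = 9.35 s

Leg 1: γ = 2.939; τ_1 = 7.00/2.939 = 2.382 s.
Leg 2: γ = 1/√(1 − 0.5903²) = 1/√0.6515 = 1.239; τ_2 = 0.993/1.239 = 0.8015 s.
Leg 3: γ = 1.23; τ_3 = 5.85/1.230 = 4.756 s.
Leg 4: γ = 1/√(1 − (5/13)²) = 13/12 ≈ 1.083; τ_4 = 1.53/1.083 = 1.412 s.
Total: 2.382 + 0.8015 + 4.756 + 1.412 s.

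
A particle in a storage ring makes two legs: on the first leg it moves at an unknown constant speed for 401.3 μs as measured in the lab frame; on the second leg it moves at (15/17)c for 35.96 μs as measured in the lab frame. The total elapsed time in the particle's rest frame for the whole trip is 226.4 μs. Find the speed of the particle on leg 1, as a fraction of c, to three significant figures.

β = 0.853

Leg 1: speed unknown; τ_1 = 401.3/γ_1.
Leg 2: γ = 1/√(1 − (15/17)²) = 17/8 = 2.125; τ_2 = 35.96/2.125 = 16.92 μs.
Total proper time: τ_1 + 16.92 = 226.4, so τ_1 = 226.4 − 16.92 = 209.5 μs.
γ_1 = 401.3/209.5 = 1.916; β = √(1 − 1/γ²) = √0.7275.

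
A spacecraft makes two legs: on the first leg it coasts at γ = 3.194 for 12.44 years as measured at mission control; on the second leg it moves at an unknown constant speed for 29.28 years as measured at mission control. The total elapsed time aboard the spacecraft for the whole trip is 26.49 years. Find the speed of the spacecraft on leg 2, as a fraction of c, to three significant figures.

β = 0.636

Leg 1: γ = 3.194; τ_1 = 12.44/3.194 = 3.895 years.
Leg 2: speed unknown; τ_2 = 29.28/γ_2.
Total proper time: 3.895 + τ_2 = 26.49, so τ_2 = 26.49 − 3.895 = 22.60 years.
γ_2 = 29.28/22.60 = 1.296; β = √(1 − 1/γ²) = √0.4045.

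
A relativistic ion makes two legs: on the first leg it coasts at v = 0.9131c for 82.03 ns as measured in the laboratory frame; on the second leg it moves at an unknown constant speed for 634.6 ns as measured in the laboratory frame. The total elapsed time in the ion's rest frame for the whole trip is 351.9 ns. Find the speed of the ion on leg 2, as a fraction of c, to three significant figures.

Leg 1: γ = 1/√(1 − 0.9131²) = 1/√0.1662 = 2.453; τ_1 = 82.03/2.453 = 33.45 ns.
Leg 2: speed unknown; τ_2 = 634.6/γ_2.
Total proper time: 33.45 + τ_2 = 351.9, so τ_2 = 351.9 − 33.45 = 318.5 ns.
γ_2 = 634.6/318.5 = 1.993; β = √(1 − 1/γ²) = √0.7482.

β = 0.865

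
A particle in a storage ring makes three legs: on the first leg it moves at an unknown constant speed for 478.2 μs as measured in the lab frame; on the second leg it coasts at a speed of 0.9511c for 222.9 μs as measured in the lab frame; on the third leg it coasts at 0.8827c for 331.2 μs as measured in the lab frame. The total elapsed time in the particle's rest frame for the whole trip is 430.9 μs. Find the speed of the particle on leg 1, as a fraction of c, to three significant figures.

Leg 1: speed unknown; τ_1 = 478.2/γ_1.
Leg 2: γ = 1/√(1 − 0.9511²) = 1/√0.09541 = 3.237; τ_2 = 222.9/3.237 = 68.85 μs.
Leg 3: γ = 1/√(1 − 0.8827²) = 1/√0.2208 = 2.128; τ_3 = 331.2/2.128 = 155.6 μs.
Total proper time: τ_1 + 68.85 + 155.6 = 430.9, so τ_1 = 430.9 − 224.5 = 206.4 μs.
γ_1 = 478.2/206.4 = 2.317; β = √(1 − 1/γ²) = √0.8137.

β = 0.902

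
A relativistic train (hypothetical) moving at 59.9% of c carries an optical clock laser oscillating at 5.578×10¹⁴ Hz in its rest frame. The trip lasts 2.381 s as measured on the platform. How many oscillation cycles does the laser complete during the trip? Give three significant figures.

β = 0.599; γ = 1/√(1 − 0.599²) = 1/√0.6412 = 1.249
The oscillator's own cycle count is N = f × τ where τ is the proper time on the train. τ = Δt/γ = 2.381/1.249 = 1.907 s = 1.907×10⁰ s.
N = 5.578×10¹⁴ × 1.907×10⁰ = 1.063×10¹⁵.

N = 1.06×10¹⁵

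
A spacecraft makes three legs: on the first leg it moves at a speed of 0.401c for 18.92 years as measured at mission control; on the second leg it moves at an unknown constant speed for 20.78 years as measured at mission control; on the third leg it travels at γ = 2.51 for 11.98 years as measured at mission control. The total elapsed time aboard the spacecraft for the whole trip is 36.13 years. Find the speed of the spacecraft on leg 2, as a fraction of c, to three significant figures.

Leg 1: γ = 1/√(1 − 0.401²) = 1/√0.8392 = 1.092; τ_1 = 18.92/1.092 = 17.33 years.
Leg 2: speed unknown; τ_2 = 20.78/γ_2.
Leg 3: γ = 2.51; τ_3 = 11.98/2.510 = 4.773 years.
Total proper time: 17.33 + τ_2 + 4.773 = 36.13, so τ_2 = 36.13 − 22.11 = 14.02 years.
γ_2 = 20.78/14.02 = 1.482; β = √(1 − 1/γ²) = √0.5445.

β = 0.738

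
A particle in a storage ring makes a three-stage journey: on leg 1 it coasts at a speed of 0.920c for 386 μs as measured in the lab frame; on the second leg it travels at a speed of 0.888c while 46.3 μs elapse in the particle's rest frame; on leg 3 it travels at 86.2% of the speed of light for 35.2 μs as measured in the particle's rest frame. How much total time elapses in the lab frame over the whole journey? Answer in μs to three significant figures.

Δt = 556 μs

Leg 1: 386 μs is already measured in the lab frame.
Leg 2: γ = 1/√(1 − 0.888²) = 1/√0.2115 = 2.175; Δt_2 = 2.175 × 46.3 = 100.7 μs.
Leg 3: β = 0.862; γ = 1/√(1 − 0.862²) = 1/√0.2570 = 1.973; Δt_3 = 1.973 × 35.2 = 69.44 μs.
Total: 386.0 + 100.7 + 69.44 μs.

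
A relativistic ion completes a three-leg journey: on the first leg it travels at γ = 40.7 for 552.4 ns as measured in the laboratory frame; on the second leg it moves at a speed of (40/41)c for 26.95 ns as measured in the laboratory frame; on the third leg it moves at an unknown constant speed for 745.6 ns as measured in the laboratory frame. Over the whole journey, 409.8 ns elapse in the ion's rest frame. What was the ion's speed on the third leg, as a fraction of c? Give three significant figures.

β = 0.852

Leg 1: γ = 40.7; τ_1 = 552.4/40.70 = 13.57 ns.
Leg 2: γ = 1/√(1 − (40/41)²) = 41/9 ≈ 4.556; τ_2 = 26.95/4.556 = 5.916 ns.
Leg 3: speed unknown; τ_3 = 745.6/γ_3.
Total proper time: 13.57 + 5.916 + τ_3 = 409.8, so τ_3 = 409.8 − 19.49 = 390.3 ns.
γ_3 = 745.6/390.3 = 1.910; β = √(1 − 1/γ²) = √0.7260.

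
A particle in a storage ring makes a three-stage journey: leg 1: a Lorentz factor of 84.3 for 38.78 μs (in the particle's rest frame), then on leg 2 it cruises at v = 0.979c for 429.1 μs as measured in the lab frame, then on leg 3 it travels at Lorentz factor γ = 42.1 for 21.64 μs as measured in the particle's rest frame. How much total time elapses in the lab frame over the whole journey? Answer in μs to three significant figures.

Δt = 4610 μs

Leg 1: γ = 84.3; Δt_1 = 84.30 × 38.78 = 3269 μs.
Leg 2: 429.1 μs is already measured in the lab frame.
Leg 3: γ = 42.1; Δt_3 = 42.10 × 21.64 = 911.0 μs.
Total: 3269 + 429.1 + 911.0 μs.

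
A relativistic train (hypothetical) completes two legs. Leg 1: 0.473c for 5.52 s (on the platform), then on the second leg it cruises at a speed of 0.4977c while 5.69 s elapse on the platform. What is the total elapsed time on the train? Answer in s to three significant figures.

Leg 1: γ = 1/√(1 − 0.473²) = 1/√0.7763 = 1.135; τ_1 = 5.52/1.135 = 4.863 s.
Leg 2: γ = 1/√(1 − 0.4977²) = 1/√0.7523 = 1.153; τ_2 = 5.69/1.153 = 4.935 s.
Total: 4.863 + 4.935 s.

τ = 9.80 s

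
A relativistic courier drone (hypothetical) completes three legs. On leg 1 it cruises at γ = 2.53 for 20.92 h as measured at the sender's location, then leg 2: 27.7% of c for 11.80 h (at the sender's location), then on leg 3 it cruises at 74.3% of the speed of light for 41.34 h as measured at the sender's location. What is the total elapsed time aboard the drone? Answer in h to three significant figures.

τ = 47.3 h

Leg 1: γ = 2.53; τ_1 = 20.92/2.530 = 8.269 h.
Leg 2: β = 0.277; γ = 1/√(1 − 0.277²) = 1/√0.9233 = 1.041; τ_2 = 11.80/1.041 = 11.34 h.
Leg 3: β = 0.743; γ = 1/√(1 − 0.743²) = 1/√0.4480 = 1.494; τ_3 = 41.34/1.494 = 27.67 h.
Total: 8.269 + 11.34 + 27.67 h.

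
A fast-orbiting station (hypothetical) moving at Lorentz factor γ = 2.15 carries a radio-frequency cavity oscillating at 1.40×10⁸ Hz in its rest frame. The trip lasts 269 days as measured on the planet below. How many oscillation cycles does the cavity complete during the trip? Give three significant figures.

N = 1.51×10¹⁵

γ = 2.15
The oscillator's own cycle count is N = f × τ where τ is the proper time aboard the station. τ = Δt/γ = 269/2.150 = 125.1 days = 1.081×10⁷ s.
N = 1.40×10⁸ × 1.081×10⁷ = 1.513×10¹⁵.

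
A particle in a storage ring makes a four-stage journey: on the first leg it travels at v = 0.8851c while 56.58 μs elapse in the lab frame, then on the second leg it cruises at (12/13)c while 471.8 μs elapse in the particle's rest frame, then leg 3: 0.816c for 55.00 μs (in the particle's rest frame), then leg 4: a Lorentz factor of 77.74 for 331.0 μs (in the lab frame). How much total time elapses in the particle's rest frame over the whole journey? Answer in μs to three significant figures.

Leg 1: γ = 1/√(1 − 0.8851²) = 1/√0.2166 = 2.149; τ_1 = 56.58/2.149 = 26.33 μs.
Leg 2: 471.8 μs is already measured in the particle's rest frame.
Leg 3: 55.00 μs is already measured in the particle's rest frame.
Leg 4: γ = 77.74; τ_4 = 331.0/77.74 = 4.258 μs.
Total: 26.33 + 471.8 + 55.00 + 4.258 μs.

τ = 557 μs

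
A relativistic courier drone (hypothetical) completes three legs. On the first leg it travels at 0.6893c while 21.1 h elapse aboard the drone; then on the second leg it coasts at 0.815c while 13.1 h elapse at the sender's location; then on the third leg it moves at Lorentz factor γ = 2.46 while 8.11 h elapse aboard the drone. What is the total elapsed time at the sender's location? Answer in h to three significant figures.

Leg 1: γ = 1/√(1 − 0.6893²) = 1/√0.5249 = 1.380; Δt_1 = 1.380 × 21.1 = 29.12 h.
Leg 2: 13.1 h is already measured at the sender's location.
Leg 3: γ = 2.46; Δt_3 = 2.460 × 8.11 = 19.95 h.
Total: 29.12 + 13.10 + 19.95 h.

Δt = 62.2 h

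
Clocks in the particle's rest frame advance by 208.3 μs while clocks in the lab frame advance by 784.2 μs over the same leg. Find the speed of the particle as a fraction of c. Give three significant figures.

β = 0.964

The proper time is measured in the particle's rest frame (both events occur at the particle's location); Δt is measured in the lab frame. γ = Δt/τ = 784.2/208.3 = 3.765.
β = √(1 − 1/γ²) = √(1 − 0.07055) = √0.9294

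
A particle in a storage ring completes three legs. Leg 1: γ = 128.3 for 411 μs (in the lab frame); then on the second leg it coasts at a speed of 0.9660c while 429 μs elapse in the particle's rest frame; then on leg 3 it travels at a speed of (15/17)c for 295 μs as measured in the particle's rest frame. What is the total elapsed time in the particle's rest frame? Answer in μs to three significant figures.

Leg 1: γ = 128.3; τ_1 = 411/128.3 = 3.203 μs.
Leg 2: 429 μs is already measured in the particle's rest frame.
Leg 3: 295 μs is already measured in the particle's rest frame.
Total: 3.203 + 429.0 + 295.0 μs.

τ = 727 μs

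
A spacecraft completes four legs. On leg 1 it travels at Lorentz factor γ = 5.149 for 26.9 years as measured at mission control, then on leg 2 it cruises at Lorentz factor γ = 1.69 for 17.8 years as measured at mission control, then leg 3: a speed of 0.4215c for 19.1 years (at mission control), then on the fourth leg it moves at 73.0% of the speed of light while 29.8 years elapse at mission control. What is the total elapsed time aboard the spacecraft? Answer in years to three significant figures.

τ = 53.4 years

Leg 1: γ = 5.149; τ_1 = 26.9/5.149 = 5.224 years.
Leg 2: γ = 1.69; τ_2 = 17.8/1.690 = 10.53 years.
Leg 3: γ = 1/√(1 − 0.4215²) = 1/√0.8223 = 1.103; τ_3 = 19.1/1.103 = 17.32 years.
Leg 4: β = 0.730; γ = 1/√(1 − 0.730²) = 1/√0.4671 = 1.463; τ_4 = 29.8/1.463 = 20.37 years.
Total: 5.224 + 10.53 + 17.32 + 20.37 years.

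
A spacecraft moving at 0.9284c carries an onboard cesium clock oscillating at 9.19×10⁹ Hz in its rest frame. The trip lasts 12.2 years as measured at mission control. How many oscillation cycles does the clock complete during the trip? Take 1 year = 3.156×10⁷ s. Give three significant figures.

γ = 1/√(1 − 0.9284²) = 1/√0.1381 = 2.691
The oscillator's own cycle count is N = f × τ where τ is the proper time aboard the spacecraft. τ = Δt/γ = 12.2/2.691 = 4.533 years = 1.431×10⁸ s.
N = 9.19×10⁹ × 1.431×10⁸ = 1.315×10¹⁸.

N = 1.31×10¹⁸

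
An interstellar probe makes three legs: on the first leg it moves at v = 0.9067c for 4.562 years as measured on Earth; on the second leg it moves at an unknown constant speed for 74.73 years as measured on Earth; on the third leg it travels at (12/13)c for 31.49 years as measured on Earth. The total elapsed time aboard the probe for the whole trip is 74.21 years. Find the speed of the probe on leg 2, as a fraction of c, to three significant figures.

β = 0.593

Leg 1: γ = 1/√(1 − 0.9067²) = 1/√0.1779 = 2.371; τ_1 = 4.562/2.371 = 1.924 years.
Leg 2: speed unknown; τ_2 = 74.73/γ_2.
Leg 3: γ = 1/√(1 − (12/13)²) = 13/5 = 2.600; τ_3 = 31.49/2.600 = 12.11 years.
Total proper time: 1.924 + τ_2 + 12.11 = 74.21, so τ_2 = 74.21 − 14.04 = 60.17 years.
γ_2 = 74.73/60.17 = 1.242; β = √(1 − 1/γ²) = √0.3516.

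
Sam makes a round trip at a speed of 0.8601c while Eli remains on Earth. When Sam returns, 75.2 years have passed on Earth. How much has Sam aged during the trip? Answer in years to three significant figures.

γ = 1/√(1 − 0.8601²) = 1/√0.2602 = 1.960
Sam's clock measures proper time along the trip: τ = Δt/γ = 75.2/1.960 years.

τ = 38.4 years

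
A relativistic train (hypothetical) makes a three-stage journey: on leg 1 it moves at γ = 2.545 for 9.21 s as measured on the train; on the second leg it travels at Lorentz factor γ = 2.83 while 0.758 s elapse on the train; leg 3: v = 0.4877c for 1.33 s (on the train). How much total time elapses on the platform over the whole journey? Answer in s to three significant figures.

Δt = 27.1 s

Leg 1: γ = 2.545; Δt_1 = 2.545 × 9.21 = 23.44 s.
Leg 2: γ = 2.83; Δt_2 = 2.830 × 0.758 = 2.145 s.
Leg 3: γ = 1/√(1 − 0.4877²) = 1/√0.7621 = 1.145; Δt_3 = 1.145 × 1.33 = 1.523 s.
Total: 23.44 + 2.145 + 1.523 s.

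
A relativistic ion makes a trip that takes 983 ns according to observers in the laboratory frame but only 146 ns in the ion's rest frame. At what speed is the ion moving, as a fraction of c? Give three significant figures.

v = 0.989c

The proper time is measured in the ion's rest frame (both events occur at the ion's location); Δt is measured in the laboratory frame. γ = Δt/τ = 983/146 = 6.733.
β = √(1 − 1/γ²) = √(1 − 0.02206) = √0.9779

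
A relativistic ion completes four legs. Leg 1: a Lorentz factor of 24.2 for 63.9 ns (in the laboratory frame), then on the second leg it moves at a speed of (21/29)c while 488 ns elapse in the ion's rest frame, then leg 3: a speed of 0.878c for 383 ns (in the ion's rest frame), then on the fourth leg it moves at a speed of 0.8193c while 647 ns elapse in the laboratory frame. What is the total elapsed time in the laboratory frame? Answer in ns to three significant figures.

Leg 1: 63.9 ns is already measured in the laboratory frame.
Leg 2: γ = 1/√(1 − (21/29)²) = 29/20 = 1.450; Δt_2 = 1.450 × 488 = 707.6 ns.
Leg 3: γ = 1/√(1 − 0.878²) = 1/√0.2291 = 2.089; Δt_3 = 2.089 × 383 = 800.1 ns.
Leg 4: 647 ns is already measured in the laboratory frame.
Total: 63.90 + 707.6 + 800.1 + 647.0 ns.

Δt = 2220 ns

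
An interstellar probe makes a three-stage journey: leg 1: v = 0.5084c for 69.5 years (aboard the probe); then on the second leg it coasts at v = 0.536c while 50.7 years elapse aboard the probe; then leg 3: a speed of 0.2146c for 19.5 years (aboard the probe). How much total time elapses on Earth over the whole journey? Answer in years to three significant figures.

Leg 1: γ = 1/√(1 − 0.5084²) = 1/√0.7415 = 1.161; Δt_1 = 1.161 × 69.5 = 80.71 years.
Leg 2: γ = 1/√(1 − 0.536²) = 1/√0.7127 = 1.185; Δt_2 = 1.185 × 50.7 = 60.06 years.
Leg 3: γ = 1/√(1 − 0.2146²) = 1/√0.9539 = 1.024; Δt_3 = 1.024 × 19.5 = 19.97 years.
Total: 80.71 + 60.06 + 19.97 years.

Δt = 161 years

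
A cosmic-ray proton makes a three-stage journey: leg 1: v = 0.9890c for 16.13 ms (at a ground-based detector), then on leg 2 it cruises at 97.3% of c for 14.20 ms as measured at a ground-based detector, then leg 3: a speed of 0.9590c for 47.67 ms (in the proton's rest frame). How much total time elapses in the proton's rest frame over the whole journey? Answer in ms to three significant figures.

τ = 53.3 ms

Leg 1: γ = 1/√(1 − 0.9890²) = 1/√0.02188 = 6.761; τ_1 = 16.13/6.761 = 2.386 ms.
Leg 2: β = 0.973; γ = 1/√(1 − 0.973²) = 1/√0.05327 = 4.333; τ_2 = 14.20/4.333 = 3.277 ms.
Leg 3: 47.67 ms is already measured in the proton's rest frame.
Total: 2.386 + 3.277 + 47.67 ms.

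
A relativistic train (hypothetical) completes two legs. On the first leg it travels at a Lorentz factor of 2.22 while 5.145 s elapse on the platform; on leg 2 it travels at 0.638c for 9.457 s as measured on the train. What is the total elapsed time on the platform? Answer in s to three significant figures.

Δt = 17.4 s

Leg 1: 5.145 s is already measured on the platform.
Leg 2: γ = 1/√(1 − 0.638²) = 1/√0.5930 = 1.299; Δt_2 = 1.299 × 9.457 = 12.28 s.
Total: 5.145 + 12.28 s.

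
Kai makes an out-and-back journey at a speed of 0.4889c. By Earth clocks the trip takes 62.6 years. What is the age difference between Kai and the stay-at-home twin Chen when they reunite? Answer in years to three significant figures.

Δt − τ = 7.99 years

γ = 1/√(1 − 0.4889²) = 1/√0.7610 = 1.146
Kai's elapsed proper time: τ = 62.6/1.146 = 54.61 years.
Age gap = Δt − τ = 62.6 − 54.61 years.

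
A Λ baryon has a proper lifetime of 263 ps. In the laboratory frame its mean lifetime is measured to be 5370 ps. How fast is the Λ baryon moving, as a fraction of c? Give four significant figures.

v = 0.9988c

γ = Δt/τ₀ = 5370/263 = 20.42
β = √(1 − 1/γ²) = √(1 − 0.002399) = √0.9976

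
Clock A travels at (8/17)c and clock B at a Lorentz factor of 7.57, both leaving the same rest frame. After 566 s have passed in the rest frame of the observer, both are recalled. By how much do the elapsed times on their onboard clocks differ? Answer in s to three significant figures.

|τ_A − τ_B| = 425 s

A: γ = 1/√(1 − (8/17)²) = 17/15 ≈ 1.133; τ_A = 566/1.133 = 499.4 s.
B: γ = 7.57; τ_B = 566/7.570 = 74.77 s.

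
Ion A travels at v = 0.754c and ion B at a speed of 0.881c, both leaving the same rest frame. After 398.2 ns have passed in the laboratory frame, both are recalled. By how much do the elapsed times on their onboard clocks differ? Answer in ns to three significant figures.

|τ_A − τ_B| = 73.2 ns

A: γ = 1/√(1 − 0.754²) = 1/√0.4315 = 1.522; τ_A = 398.2/1.522 = 261.6 ns.
B: γ = 1/√(1 − 0.881²) = 1/√0.2238 = 2.114; τ_B = 398.2/2.114 = 188.4 ns.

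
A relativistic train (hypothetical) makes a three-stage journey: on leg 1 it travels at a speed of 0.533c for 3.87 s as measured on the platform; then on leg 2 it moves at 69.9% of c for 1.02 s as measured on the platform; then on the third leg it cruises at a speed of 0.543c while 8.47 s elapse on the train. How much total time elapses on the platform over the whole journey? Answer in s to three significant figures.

Leg 1: 3.87 s is already measured on the platform.
Leg 2: 1.02 s is already measured on the platform.
Leg 3: γ = 1/√(1 − 0.543²) = 1/√0.7052 = 1.191; Δt_3 = 1.191 × 8.47 = 10.09 s.
Total: 3.870 + 1.020 + 10.09 s.

Δt = 15.0 s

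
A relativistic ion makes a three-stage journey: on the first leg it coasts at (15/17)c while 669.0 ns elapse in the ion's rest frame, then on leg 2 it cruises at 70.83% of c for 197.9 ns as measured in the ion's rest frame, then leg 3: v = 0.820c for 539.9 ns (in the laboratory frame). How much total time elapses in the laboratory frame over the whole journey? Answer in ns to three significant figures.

Δt = 2240 ns

Leg 1: γ = 1/√(1 − (15/17)²) = 17/8 = 2.125; Δt_1 = 2.125 × 669.0 = 1422 ns.
Leg 2: β = 0.7083; γ = 1/√(1 − 0.7083²) = 1/√0.4983 = 1.417; Δt_2 = 1.417 × 197.9 = 280.3 ns.
Leg 3: 539.9 ns is already measured in the laboratory frame.
Total: 1422 + 280.3 + 539.9 ns.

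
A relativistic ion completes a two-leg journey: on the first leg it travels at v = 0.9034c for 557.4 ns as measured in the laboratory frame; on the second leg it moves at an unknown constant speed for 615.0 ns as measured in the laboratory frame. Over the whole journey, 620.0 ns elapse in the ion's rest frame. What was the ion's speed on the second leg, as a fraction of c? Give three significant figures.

Leg 1: γ = 1/√(1 − 0.9034²) = 1/√0.1839 = 2.332; τ_1 = 557.4/2.332 = 239.0 ns.
Leg 2: speed unknown; τ_2 = 615.0/γ_2.
Total proper time: 239.0 + τ_2 = 620.0, so τ_2 = 620.0 − 239.0 = 381.0 ns.
γ_2 = 615.0/381.0 = 1.614; β = √(1 − 1/γ²) = √0.6162.

β = 0.785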